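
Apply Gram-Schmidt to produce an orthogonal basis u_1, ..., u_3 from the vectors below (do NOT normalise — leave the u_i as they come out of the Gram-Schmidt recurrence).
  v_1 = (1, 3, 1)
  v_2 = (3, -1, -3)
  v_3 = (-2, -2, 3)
Orthogonal basis:
  u_1 = (1, 3, 1)
  u_2 = (36/11, -2/11, -30/11)
  u_3 = (26/25, -39/50, 13/10)

Apply the Gram-Schmidt recurrence
  u_1 = v_1
  u_i = v_i − Σ_{j<i} ((v_i · u_j) / (u_j · u_j)) · u_j.

Step by step this gives:
  u_1 = (1, 3, 1)
  u_2 = (36/11, -2/11, -30/11)
  u_3 = (26/25, -39/50, 13/10)

Orthogonality check:
  u_2 · u_1 = 0 (should be 0)
  u_3 · u_1 = 0 (should be 0)
  u_3 · u_2 = 0 (should be 0)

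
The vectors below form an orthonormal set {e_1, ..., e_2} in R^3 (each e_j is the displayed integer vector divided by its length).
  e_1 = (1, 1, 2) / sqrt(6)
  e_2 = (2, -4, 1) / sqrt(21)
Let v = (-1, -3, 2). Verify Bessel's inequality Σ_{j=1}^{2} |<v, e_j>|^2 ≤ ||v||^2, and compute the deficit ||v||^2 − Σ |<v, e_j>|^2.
Σ |<v, e_j>|^2 = 48/7; ||v||^2 = 14; deficit = 50/7

Write each e_j = u_j / sqrt(<u_j, u_j>) where u_j is the displayed integer vector. Then <v, e_j> = <v, u_j> / sqrt(<u_j, u_j>), so |<v, e_j>|^2 = <v, u_j>^2 / <u_j, u_j>.
Coefficients: <v, e_1> = 0/sqrt(6), <v, e_2> = 12/sqrt(21).
Square and sum: Σ |<v, e_j>|^2 = 48/7.
Compute ||v||^2 = v·v = 14.
Deficit = 14 − 48/7 = 50/7 ≥ 0, confirming Bessel's inequality. (The deficit equals ||v − Σ <v,e_j> e_j||^2, the squared distance from v to span{e_j}.)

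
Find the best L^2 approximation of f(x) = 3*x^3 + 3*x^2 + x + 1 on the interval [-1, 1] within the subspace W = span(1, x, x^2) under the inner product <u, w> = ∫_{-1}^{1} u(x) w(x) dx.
g(x) = 3*x^2 + 14*x/5 + 1

The best approximation g ∈ W is the orthogonal projection of f onto W. Writing g = a_0 + a_1 x + a_2 x^2, the coefficients solve the normal equations G · a = b where
  G_{ij} = <φ_i, φ_j> and b_i = <f, φ_i>, with φ_0 = 1, φ_1 = x, φ_2 = x^2.
G =
  [2, 0, 2/3]
  [0, 2/3, 0]
  [2/3, 0, 2/5],
b = (4, 28/15, 28/15).
Solving gives a_0 = 1, a_1 = 14/5, a_2 = 3, so
  g(x) = 3*x^2 + 14*x/5 + 1.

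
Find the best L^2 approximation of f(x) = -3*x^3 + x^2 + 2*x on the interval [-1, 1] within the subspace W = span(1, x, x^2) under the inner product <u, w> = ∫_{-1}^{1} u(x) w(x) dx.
g(x) = x^2 + x/5

The best approximation g ∈ W is the orthogonal projection of f onto W. Writing g = a_0 + a_1 x + a_2 x^2, the coefficients solve the normal equations G · a = b where
  G_{ij} = <φ_i, φ_j> and b_i = <f, φ_i>, with φ_0 = 1, φ_1 = x, φ_2 = x^2.
G =
  [2, 0, 2/3]
  [0, 2/3, 0]
  [2/3, 0, 2/5],
b = (2/3, 2/15, 2/5).
Solving gives a_0 = 0, a_1 = 1/5, a_2 = 1, so
  g(x) = x^2 + x/5.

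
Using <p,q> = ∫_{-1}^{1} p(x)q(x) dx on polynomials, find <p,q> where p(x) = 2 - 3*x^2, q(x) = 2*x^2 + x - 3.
<p,q> = -86/15

Expand the product: p(x)·q(x) = -6*x^4 - 3*x^3 + 13*x^2 + 2*x - 6.
∫_{-1}^{1} of each monomial x^k gives [2/(k+1) if k even, 0 if k odd]. Integrating term-by-term (or equivalently evaluating the antiderivative F(x) = -6*x^5/5 - 3*x^4/4 + 13*x^3/3 + x^2 - 6*x at the endpoints):
  F(1) − F(−1) = -157/60 − (187/60) = -86/15.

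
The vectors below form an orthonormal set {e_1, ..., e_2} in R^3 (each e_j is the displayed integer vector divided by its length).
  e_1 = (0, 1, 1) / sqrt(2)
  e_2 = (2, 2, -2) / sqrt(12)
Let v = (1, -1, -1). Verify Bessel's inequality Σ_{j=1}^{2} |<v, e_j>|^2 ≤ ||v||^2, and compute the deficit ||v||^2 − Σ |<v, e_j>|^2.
Σ |<v, e_j>|^2 = 7/3; ||v||^2 = 3; deficit = 2/3

Write each e_j = u_j / sqrt(<u_j, u_j>) where u_j is the displayed integer vector. Then <v, e_j> = <v, u_j> / sqrt(<u_j, u_j>), so |<v, e_j>|^2 = <v, u_j>^2 / <u_j, u_j>.
Coefficients: <v, e_1> = -2/sqrt(2), <v, e_2> = 2/sqrt(12).
Square and sum: Σ |<v, e_j>|^2 = 7/3.
Compute ||v||^2 = v·v = 3.
Deficit = 3 − 7/3 = 2/3 ≥ 0, confirming Bessel's inequality. (The deficit equals ||v − Σ <v,e_j> e_j||^2, the squared distance from v to span{e_j}.)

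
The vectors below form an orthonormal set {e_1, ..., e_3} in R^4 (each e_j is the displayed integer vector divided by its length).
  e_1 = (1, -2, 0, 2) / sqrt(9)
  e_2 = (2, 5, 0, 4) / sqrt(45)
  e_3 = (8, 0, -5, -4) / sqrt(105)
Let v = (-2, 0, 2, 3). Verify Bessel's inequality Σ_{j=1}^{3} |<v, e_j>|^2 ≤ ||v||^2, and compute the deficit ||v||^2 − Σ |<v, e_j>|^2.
Σ |<v, e_j>|^2 = 356/21; ||v||^2 = 17; deficit = 1/21

Write each e_j = u_j / sqrt(<u_j, u_j>) where u_j is the displayed integer vector. Then <v, e_j> = <v, u_j> / sqrt(<u_j, u_j>), so |<v, e_j>|^2 = <v, u_j>^2 / <u_j, u_j>.
Coefficients: <v, e_1> = 4/sqrt(9), <v, e_2> = 8/sqrt(45), <v, e_3> = -38/sqrt(105).
Square and sum: Σ |<v, e_j>|^2 = 356/21.
Compute ||v||^2 = v·v = 17.
Deficit = 17 − 356/21 = 1/21 ≥ 0, confirming Bessel's inequality. (The deficit equals ||v − Σ <v,e_j> e_j||^2, the squared distance from v to span{e_j}.)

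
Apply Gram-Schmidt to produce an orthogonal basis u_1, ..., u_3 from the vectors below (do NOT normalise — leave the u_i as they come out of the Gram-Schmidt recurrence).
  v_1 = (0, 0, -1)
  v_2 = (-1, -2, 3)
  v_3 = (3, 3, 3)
Orthogonal basis:
  u_1 = (0, 0, -1)
  u_2 = (-1, -2, 0)
  u_3 = (6/5, -3/5, 0)

Apply the Gram-Schmidt recurrence
  u_1 = v_1
  u_i = v_i − Σ_{j<i} ((v_i · u_j) / (u_j · u_j)) · u_j.

Step by step this gives:
  u_1 = (0, 0, -1)
  u_2 = (-1, -2, 0)
  u_3 = (6/5, -3/5, 0)

Orthogonality check:
  u_2 · u_1 = 0 (should be 0)
  u_3 · u_1 = 0 (should be 0)
  u_3 · u_2 = 0 (should be 0)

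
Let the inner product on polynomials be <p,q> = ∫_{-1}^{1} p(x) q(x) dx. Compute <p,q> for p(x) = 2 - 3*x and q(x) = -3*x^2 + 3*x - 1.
<p,q> = -14

Expand the product: p(x)·q(x) = 9*x^3 - 15*x^2 + 9*x - 2.
∫_{-1}^{1} of each monomial x^k gives [2/(k+1) if k even, 0 if k odd]. Integrating term-by-term (or equivalently evaluating the antiderivative F(x) = 9*x^4/4 - 5*x^3 + 9*x^2/2 - 2*x at the endpoints):
  F(1) − F(−1) = -1/4 − (55/4) = -14.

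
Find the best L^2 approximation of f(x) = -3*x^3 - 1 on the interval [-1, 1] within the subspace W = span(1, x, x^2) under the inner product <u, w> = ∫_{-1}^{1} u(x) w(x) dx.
g(x) = -9*x/5 - 1

The best approximation g ∈ W is the orthogonal projection of f onto W. Writing g = a_0 + a_1 x + a_2 x^2, the coefficients solve the normal equations G · a = b where
  G_{ij} = <φ_i, φ_j> and b_i = <f, φ_i>, with φ_0 = 1, φ_1 = x, φ_2 = x^2.
G =
  [2, 0, 2/3]
  [0, 2/3, 0]
  [2/3, 0, 2/5],
b = (-2, -6/5, -2/3).
Solving gives a_0 = -1, a_1 = -9/5, a_2 = 0, so
  g(x) = -9*x/5 - 1.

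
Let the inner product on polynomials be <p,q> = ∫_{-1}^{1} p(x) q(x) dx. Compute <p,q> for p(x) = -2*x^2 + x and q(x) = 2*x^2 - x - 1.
<p,q> = -14/15

Expand the product: p(x)·q(x) = -4*x^4 + 4*x^3 + x^2 - x.
∫_{-1}^{1} of each monomial x^k gives [2/(k+1) if k even, 0 if k odd]. Integrating term-by-term (or equivalently evaluating the antiderivative F(x) = -4*x^5/5 + x^4 + x^3/3 - x^2/2 at the endpoints):
  F(1) − F(−1) = 1/30 − (29/30) = -14/15.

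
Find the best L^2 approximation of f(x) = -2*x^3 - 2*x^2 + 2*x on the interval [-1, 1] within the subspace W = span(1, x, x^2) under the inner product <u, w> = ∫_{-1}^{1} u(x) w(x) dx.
g(x) = -2*x^2 + 4*x/5

The best approximation g ∈ W is the orthogonal projection of f onto W. Writing g = a_0 + a_1 x + a_2 x^2, the coefficients solve the normal equations G · a = b where
  G_{ij} = <φ_i, φ_j> and b_i = <f, φ_i>, with φ_0 = 1, φ_1 = x, φ_2 = x^2.
G =
  [2, 0, 2/3]
  [0, 2/3, 0]
  [2/3, 0, 2/5],
b = (-4/3, 8/15, -4/5).
Solving gives a_0 = 0, a_1 = 4/5, a_2 = -2, so
  g(x) = -2*x^2 + 4*x/5.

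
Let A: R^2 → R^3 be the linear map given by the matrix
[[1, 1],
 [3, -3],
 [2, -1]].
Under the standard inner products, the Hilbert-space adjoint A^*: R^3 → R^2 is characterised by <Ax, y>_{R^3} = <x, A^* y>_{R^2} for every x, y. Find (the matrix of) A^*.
A^* = A^T =
[[1, 3, 2],
 [1, -3, -1]]

For real matrices with standard dot products, the defining identity <Ax, y> = <x, A^* y> gives (Ax)^T y = x^T (A^*) y, i.e. x^T A^T y = x^T (A^*) y. Since this holds for all x, y, we must have A^* = A^T. Therefore
A^* =
[[1, 3, 2],
 [1, -3, -1]].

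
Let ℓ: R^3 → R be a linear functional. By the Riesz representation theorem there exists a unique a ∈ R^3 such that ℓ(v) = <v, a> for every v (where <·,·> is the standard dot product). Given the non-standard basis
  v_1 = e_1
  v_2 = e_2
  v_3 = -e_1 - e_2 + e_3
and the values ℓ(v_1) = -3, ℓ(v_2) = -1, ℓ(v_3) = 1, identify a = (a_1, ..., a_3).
a = (-3, -1, -3)

Write a = (a_1, ..., a_3) in the standard basis. For each basis vector v_i, ℓ(v_i) = <v_i, a> is a linear equation in the a_j's. Collect the n equations into a matrix system V a = ℓ, where row i of V is v_i (expressed in the standard basis). Since V is invertible (lower-triangular with 1s on the diagonal, up to permutation), solve by back-substitution:
  V =
[[1, 0, 0],
 [0, 1, 0],
 [-1, -1, 1]]
  V a = (-3, -1, 1)
Solving gives a = (-3, -1, -3).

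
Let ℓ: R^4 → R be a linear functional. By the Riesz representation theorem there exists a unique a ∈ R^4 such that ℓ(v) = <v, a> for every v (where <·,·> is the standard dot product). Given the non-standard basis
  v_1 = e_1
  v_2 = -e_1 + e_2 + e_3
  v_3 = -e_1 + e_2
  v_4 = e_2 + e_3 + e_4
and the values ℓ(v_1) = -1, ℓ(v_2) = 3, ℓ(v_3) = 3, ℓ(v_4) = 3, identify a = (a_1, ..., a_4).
a = (-1, 2, 0, 1)

Write a = (a_1, ..., a_4) in the standard basis. For each basis vector v_i, ℓ(v_i) = <v_i, a> is a linear equation in the a_j's. Collect the n equations into a matrix system V a = ℓ, where row i of V is v_i (expressed in the standard basis). Since V is invertible (lower-triangular with 1s on the diagonal, up to permutation), solve by back-substitution:
  V =
[[1, 0, 0, 0],
 [-1, 1, 1, 0],
 [-1, 1, 0, 0],
 [0, 1, 1, 1]]
  V a = (-1, 3, 3, 3)
Solving gives a = (-1, 2, 0, 1).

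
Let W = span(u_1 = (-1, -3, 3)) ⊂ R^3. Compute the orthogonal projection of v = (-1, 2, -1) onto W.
proj_W(v) = (8/19, 24/19, -24/19)

Set up U = [u_1 | ... | u_1] ∈ R^(3×1). The projector onto W = col(U) is P = U (U^T U)^(-1) U^T.
Compute U^T U =
  [19],
and U^T v = (-8).
Solve U^T U · c = U^T v for the coefficients: c = (-8/19). The projection is proj_W(v) = U c.
Check: (v - proj_W(v)) · u_1 = 0  (should be 0).
Result: proj_W(v) = (8/19, 24/19, -24/19).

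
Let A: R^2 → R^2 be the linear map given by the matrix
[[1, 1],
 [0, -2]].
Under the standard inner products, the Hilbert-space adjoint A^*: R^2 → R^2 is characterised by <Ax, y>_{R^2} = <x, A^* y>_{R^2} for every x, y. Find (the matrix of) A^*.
A^* = A^T =
[[1, 0],
 [1, -2]]

For real matrices with standard dot products, the defining identity <Ax, y> = <x, A^* y> gives (Ax)^T y = x^T (A^*) y, i.e. x^T A^T y = x^T (A^*) y. Since this holds for all x, y, we must have A^* = A^T. Therefore
A^* =
[[1, 0],
 [1, -2]].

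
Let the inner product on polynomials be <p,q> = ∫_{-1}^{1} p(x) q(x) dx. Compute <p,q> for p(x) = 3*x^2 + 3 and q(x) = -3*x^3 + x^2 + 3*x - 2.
<p,q> = -64/5

Expand the product: p(x)·q(x) = -9*x^5 + 3*x^4 - 3*x^2 + 9*x - 6.
∫_{-1}^{1} of each monomial x^k gives [2/(k+1) if k even, 0 if k odd]. Integrating term-by-term (or equivalently evaluating the antiderivative F(x) = -3*x^6/2 + 3*x^5/5 - x^3 + 9*x^2/2 - 6*x at the endpoints):
  F(1) − F(−1) = -17/5 − (47/5) = -64/5.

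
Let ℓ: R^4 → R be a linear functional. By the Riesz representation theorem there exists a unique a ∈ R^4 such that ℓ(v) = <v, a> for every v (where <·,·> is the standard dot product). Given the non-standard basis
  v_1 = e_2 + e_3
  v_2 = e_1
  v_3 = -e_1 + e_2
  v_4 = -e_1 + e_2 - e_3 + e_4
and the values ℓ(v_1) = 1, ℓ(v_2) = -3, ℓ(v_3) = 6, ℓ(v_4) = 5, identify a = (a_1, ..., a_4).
a = (-3, 3, -2, -3)

Write a = (a_1, ..., a_4) in the standard basis. For each basis vector v_i, ℓ(v_i) = <v_i, a> is a linear equation in the a_j's. Collect the n equations into a matrix system V a = ℓ, where row i of V is v_i (expressed in the standard basis). Since V is invertible (lower-triangular with 1s on the diagonal, up to permutation), solve by back-substitution:
  V =
[[0, 1, 1, 0],
 [1, 0, 0, 0],
 [-1, 1, 0, 0],
 [-1, 1, -1, 1]]
  V a = (1, -3, 6, 5)
Solving gives a = (-3, 3, -2, -3).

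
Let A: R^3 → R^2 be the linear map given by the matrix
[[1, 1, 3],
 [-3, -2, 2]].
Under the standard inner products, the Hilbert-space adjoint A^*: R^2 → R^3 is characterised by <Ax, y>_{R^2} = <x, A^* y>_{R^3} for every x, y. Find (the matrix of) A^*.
A^* = A^T =
[[1, -3],
 [1, -2],
 [3, 2]]

For real matrices with standard dot products, the defining identity <Ax, y> = <x, A^* y> gives (Ax)^T y = x^T (A^*) y, i.e. x^T A^T y = x^T (A^*) y. Since this holds for all x, y, we must have A^* = A^T. Therefore
A^* =
[[1, -3],
 [1, -2],
 [3, 2]].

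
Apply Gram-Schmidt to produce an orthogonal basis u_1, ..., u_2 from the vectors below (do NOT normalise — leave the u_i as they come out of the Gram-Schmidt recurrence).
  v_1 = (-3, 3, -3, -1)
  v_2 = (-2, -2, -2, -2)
Orthogonal basis:
  u_1 = (-3, 3, -3, -1)
  u_2 = (-8/7, -20/7, -8/7, -12/7)

Apply the Gram-Schmidt recurrence
  u_1 = v_1
  u_i = v_i − Σ_{j<i} ((v_i · u_j) / (u_j · u_j)) · u_j.

Step by step this gives:
  u_1 = (-3, 3, -3, -1)
  u_2 = (-8/7, -20/7, -8/7, -12/7)

Orthogonality check:
  u_2 · u_1 = 0 (should be 0)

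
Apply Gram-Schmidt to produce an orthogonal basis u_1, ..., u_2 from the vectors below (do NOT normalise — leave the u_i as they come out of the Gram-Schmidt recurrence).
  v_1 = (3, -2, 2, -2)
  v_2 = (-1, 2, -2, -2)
Orthogonal basis:
  u_1 = (3, -2, 2, -2)
  u_2 = (0, 4/3, -4/3, -8/3)

Apply the Gram-Schmidt recurrence
  u_1 = v_1
  u_i = v_i − Σ_{j<i} ((v_i · u_j) / (u_j · u_j)) · u_j.

Step by step this gives:
  u_1 = (3, -2, 2, -2)
  u_2 = (0, 4/3, -4/3, -8/3)

Orthogonality check:
  u_2 · u_1 = 0 (should be 0)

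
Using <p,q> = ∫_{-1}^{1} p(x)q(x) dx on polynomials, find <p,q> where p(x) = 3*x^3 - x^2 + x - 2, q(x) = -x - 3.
<p,q> = 182/15

Expand the product: p(x)·q(x) = -3*x^4 - 8*x^3 + 2*x^2 - x + 6.
∫_{-1}^{1} of each monomial x^k gives [2/(k+1) if k even, 0 if k odd]. Integrating term-by-term (or equivalently evaluating the antiderivative F(x) = -3*x^5/5 - 2*x^4 + 2*x^3/3 - x^2/2 + 6*x at the endpoints):
  F(1) − F(−1) = 107/30 − (-257/30) = 182/15.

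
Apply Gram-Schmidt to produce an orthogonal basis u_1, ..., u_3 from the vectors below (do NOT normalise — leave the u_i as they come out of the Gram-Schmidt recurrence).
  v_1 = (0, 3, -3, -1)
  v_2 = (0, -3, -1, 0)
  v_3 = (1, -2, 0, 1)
Orthogonal basis:
  u_1 = (0, 3, -3, -1)
  u_2 = (0, -39/19, -37/19, -6/19)
  u_3 = (1, 5/77, -15/77, 60/77)

Apply the Gram-Schmidt recurrence
  u_1 = v_1
  u_i = v_i − Σ_{j<i} ((v_i · u_j) / (u_j · u_j)) · u_j.

Step by step this gives:
  u_1 = (0, 3, -3, -1)
  u_2 = (0, -39/19, -37/19, -6/19)
  u_3 = (1, 5/77, -15/77, 60/77)

Orthogonality check:
  u_2 · u_1 = 0 (should be 0)
  u_3 · u_1 = 0 (should be 0)
  u_3 · u_2 = 0 (should be 0)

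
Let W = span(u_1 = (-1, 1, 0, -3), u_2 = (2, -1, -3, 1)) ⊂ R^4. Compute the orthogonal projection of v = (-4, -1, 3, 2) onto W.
proj_W(v) = (-5/3, 1/3, 4, 5/3)

Set up U = [u_1 | ... | u_2] ∈ R^(4×2). The projector onto W = col(U) is P = U (U^T U)^(-1) U^T.
Compute U^T U =
  [11, -6]
  [-6, 15],
and U^T v = (-3, -14).
Solve U^T U · c = U^T v for the coefficients: c = (-1, -4/3). The projection is proj_W(v) = U c.
Check: (v - proj_W(v)) · u_1 = 0  (should be 0).
Check: (v - proj_W(v)) · u_2 = 0  (should be 0).
Result: proj_W(v) = (-5/3, 1/3, 4, 5/3).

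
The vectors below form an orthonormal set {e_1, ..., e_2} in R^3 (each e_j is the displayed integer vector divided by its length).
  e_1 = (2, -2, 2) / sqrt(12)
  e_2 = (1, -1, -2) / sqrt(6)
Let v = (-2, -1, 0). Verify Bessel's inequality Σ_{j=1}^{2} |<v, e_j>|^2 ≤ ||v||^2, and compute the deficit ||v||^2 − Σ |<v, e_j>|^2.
Σ |<v, e_j>|^2 = 1/2; ||v||^2 = 5; deficit = 9/2

Write each e_j = u_j / sqrt(<u_j, u_j>) where u_j is the displayed integer vector. Then <v, e_j> = <v, u_j> / sqrt(<u_j, u_j>), so |<v, e_j>|^2 = <v, u_j>^2 / <u_j, u_j>.
Coefficients: <v, e_1> = -2/sqrt(12), <v, e_2> = -1/sqrt(6).
Square and sum: Σ |<v, e_j>|^2 = 1/2.
Compute ||v||^2 = v·v = 5.
Deficit = 5 − 1/2 = 9/2 ≥ 0, confirming Bessel's inequality. (The deficit equals ||v − Σ <v,e_j> e_j||^2, the squared distance from v to span{e_j}.)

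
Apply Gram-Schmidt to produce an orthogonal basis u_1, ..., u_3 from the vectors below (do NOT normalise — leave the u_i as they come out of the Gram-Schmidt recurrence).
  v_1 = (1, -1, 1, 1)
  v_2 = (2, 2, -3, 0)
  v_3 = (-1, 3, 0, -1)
Orthogonal basis:
  u_1 = (1, -1, 1, 1)
  u_2 = (11/4, 5/4, -9/4, 3/4)
  u_3 = (12/59, 102/59, 76/59, 14/59)

Apply the Gram-Schmidt recurrence
  u_1 = v_1
  u_i = v_i − Σ_{j<i} ((v_i · u_j) / (u_j · u_j)) · u_j.

Step by step this gives:
  u_1 = (1, -1, 1, 1)
  u_2 = (11/4, 5/4, -9/4, 3/4)
  u_3 = (12/59, 102/59, 76/59, 14/59)

Orthogonality check:
  u_2 · u_1 = 0 (should be 0)
  u_3 · u_1 = 0 (should be 0)
  u_3 · u_2 = 0 (should be 0)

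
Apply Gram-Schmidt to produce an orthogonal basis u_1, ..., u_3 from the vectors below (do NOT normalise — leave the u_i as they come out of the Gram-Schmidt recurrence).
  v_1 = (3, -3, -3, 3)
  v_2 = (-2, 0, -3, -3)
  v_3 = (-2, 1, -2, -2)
Orthogonal basis:
  u_1 = (3, -3, -3, 3)
  u_2 = (-3/2, -1/2, -7/2, -5/2)
  u_3 = (-3/14, 25/42, -1/3, 10/21)

Apply the Gram-Schmidt recurrence
  u_1 = v_1
  u_i = v_i − Σ_{j<i} ((v_i · u_j) / (u_j · u_j)) · u_j.

Step by step this gives:
  u_1 = (3, -3, -3, 3)
  u_2 = (-3/2, -1/2, -7/2, -5/2)
  u_3 = (-3/14, 25/42, -1/3, 10/21)

Orthogonality check:
  u_2 · u_1 = 0 (should be 0)
  u_3 · u_1 = 0 (should be 0)
  u_3 · u_2 = 0 (should be 0)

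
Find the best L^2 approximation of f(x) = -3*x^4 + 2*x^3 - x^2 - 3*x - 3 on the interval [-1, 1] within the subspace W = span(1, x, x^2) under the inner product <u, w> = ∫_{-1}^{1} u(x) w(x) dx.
g(x) = -25*x^2/7 - 9*x/5 - 96/35

The best approximation g ∈ W is the orthogonal projection of f onto W. Writing g = a_0 + a_1 x + a_2 x^2, the coefficients solve the normal equations G · a = b where
  G_{ij} = <φ_i, φ_j> and b_i = <f, φ_i>, with φ_0 = 1, φ_1 = x, φ_2 = x^2.
G =
  [2, 0, 2/3]
  [0, 2/3, 0]
  [2/3, 0, 2/5],
b = (-118/15, -6/5, -114/35).
Solving gives a_0 = -96/35, a_1 = -9/5, a_2 = -25/7, so
  g(x) = -25*x^2/7 - 9*x/5 - 96/35.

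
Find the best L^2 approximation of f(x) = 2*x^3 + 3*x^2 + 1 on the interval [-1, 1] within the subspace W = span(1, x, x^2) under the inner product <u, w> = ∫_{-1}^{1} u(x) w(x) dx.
g(x) = 3*x^2 + 6*x/5 + 1

The best approximation g ∈ W is the orthogonal projection of f onto W. Writing g = a_0 + a_1 x + a_2 x^2, the coefficients solve the normal equations G · a = b where
  G_{ij} = <φ_i, φ_j> and b_i = <f, φ_i>, with φ_0 = 1, φ_1 = x, φ_2 = x^2.
G =
  [2, 0, 2/3]
  [0, 2/3, 0]
  [2/3, 0, 2/5],
b = (4, 4/5, 28/15).
Solving gives a_0 = 1, a_1 = 6/5, a_2 = 3, so
  g(x) = 3*x^2 + 6*x/5 + 1.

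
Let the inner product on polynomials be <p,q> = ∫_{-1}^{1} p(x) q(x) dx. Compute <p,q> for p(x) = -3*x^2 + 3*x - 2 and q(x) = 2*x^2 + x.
<p,q> = -46/15

Expand the product: p(x)·q(x) = -6*x^4 + 3*x^3 - x^2 - 2*x.
∫_{-1}^{1} of each monomial x^k gives [2/(k+1) if k even, 0 if k odd]. Integrating term-by-term (or equivalently evaluating the antiderivative F(x) = -6*x^5/5 + 3*x^4/4 - x^3/3 - x^2 at the endpoints):
  F(1) − F(−1) = -107/60 − (77/60) = -46/15.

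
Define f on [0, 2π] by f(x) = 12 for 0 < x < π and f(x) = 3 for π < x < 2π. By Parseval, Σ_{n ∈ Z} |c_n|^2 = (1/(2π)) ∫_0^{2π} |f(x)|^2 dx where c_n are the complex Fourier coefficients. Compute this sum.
Σ |c_n|^2 = 153/2

Parseval equates the L^2 energy of f (normalised by 1/(2π)) with the ℓ^2 sum of its Fourier coefficients: (1/(2π)) ∫_0^{2π} |f|^2 = Σ |c_n|^2.
Compute the left side: (1/(2π)) [∫_0^π 12^2 dx + ∫_π^{2π} 3^2 dx] = (1/(2π)) · (144π + 9π) = (144 + 9)/2 = 153/2.
So Σ_{n ∈ Z} |c_n|^2 = 153/2.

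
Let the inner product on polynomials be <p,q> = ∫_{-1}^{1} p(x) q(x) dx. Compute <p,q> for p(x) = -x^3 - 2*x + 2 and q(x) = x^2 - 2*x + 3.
<p,q> = 84/5

Expand the product: p(x)·q(x) = -x^5 + 2*x^4 - 5*x^3 + 6*x^2 - 10*x + 6.
∫_{-1}^{1} of each monomial x^k gives [2/(k+1) if k even, 0 if k odd]. Integrating term-by-term (or equivalently evaluating the antiderivative F(x) = -x^6/6 + 2*x^5/5 - 5*x^4/4 + 2*x^3 - 5*x^2 + 6*x at the endpoints):
  F(1) − F(−1) = 119/60 − (-889/60) = 84/5.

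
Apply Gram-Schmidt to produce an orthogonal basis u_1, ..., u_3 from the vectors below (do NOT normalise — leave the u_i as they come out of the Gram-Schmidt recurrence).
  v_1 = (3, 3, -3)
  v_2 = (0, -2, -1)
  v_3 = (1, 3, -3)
Orthogonal basis:
  u_1 = (3, 3, -3)
  u_2 = (1/3, -5/3, -4/3)
  u_3 = (-9/7, 3/7, -6/7)

Apply the Gram-Schmidt recurrence
  u_1 = v_1
  u_i = v_i − Σ_{j<i} ((v_i · u_j) / (u_j · u_j)) · u_j.

Step by step this gives:
  u_1 = (3, 3, -3)
  u_2 = (1/3, -5/3, -4/3)
  u_3 = (-9/7, 3/7, -6/7)

Orthogonality check:
  u_2 · u_1 = 0 (should be 0)
  u_3 · u_1 = 0 (should be 0)
  u_3 · u_2 = 0 (should be 0)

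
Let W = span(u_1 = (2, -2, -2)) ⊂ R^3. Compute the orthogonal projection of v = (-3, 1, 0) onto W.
proj_W(v) = (-4/3, 4/3, 4/3)

Set up U = [u_1 | ... | u_1] ∈ R^(3×1). The projector onto W = col(U) is P = U (U^T U)^(-1) U^T.
Compute U^T U =
  [12],
and U^T v = (-8).
Solve U^T U · c = U^T v for the coefficients: c = (-2/3). The projection is proj_W(v) = U c.
Check: (v - proj_W(v)) · u_1 = 0  (should be 0).
Result: proj_W(v) = (-4/3, 4/3, 4/3).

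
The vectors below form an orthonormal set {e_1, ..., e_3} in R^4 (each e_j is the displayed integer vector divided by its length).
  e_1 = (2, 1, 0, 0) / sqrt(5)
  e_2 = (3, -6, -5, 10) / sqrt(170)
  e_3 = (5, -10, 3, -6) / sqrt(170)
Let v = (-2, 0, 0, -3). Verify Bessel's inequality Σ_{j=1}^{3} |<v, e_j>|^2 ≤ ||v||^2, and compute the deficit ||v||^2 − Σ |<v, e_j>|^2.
Σ |<v, e_j>|^2 = 56/5; ||v||^2 = 13; deficit = 9/5

Write each e_j = u_j / sqrt(<u_j, u_j>) where u_j is the displayed integer vector. Then <v, e_j> = <v, u_j> / sqrt(<u_j, u_j>), so |<v, e_j>|^2 = <v, u_j>^2 / <u_j, u_j>.
Coefficients: <v, e_1> = -4/sqrt(5), <v, e_2> = -36/sqrt(170), <v, e_3> = 8/sqrt(170).
Square and sum: Σ |<v, e_j>|^2 = 56/5.
Compute ||v||^2 = v·v = 13.
Deficit = 13 − 56/5 = 9/5 ≥ 0, confirming Bessel's inequality. (The deficit equals ||v − Σ <v,e_j> e_j||^2, the squared distance from v to span{e_j}.)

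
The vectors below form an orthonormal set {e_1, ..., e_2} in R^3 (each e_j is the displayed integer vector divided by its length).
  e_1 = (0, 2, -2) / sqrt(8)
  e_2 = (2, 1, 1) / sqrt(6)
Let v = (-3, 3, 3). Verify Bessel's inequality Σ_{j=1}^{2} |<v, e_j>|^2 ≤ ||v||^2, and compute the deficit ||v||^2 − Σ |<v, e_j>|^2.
Σ |<v, e_j>|^2 = 0; ||v||^2 = 27; deficit = 27

Write each e_j = u_j / sqrt(<u_j, u_j>) where u_j is the displayed integer vector. Then <v, e_j> = <v, u_j> / sqrt(<u_j, u_j>), so |<v, e_j>|^2 = <v, u_j>^2 / <u_j, u_j>.
Coefficients: <v, e_1> = 0/sqrt(8), <v, e_2> = 0/sqrt(6).
Square and sum: Σ |<v, e_j>|^2 = 0.
Compute ||v||^2 = v·v = 27.
Deficit = 27 − 0 = 27 ≥ 0, confirming Bessel's inequality. (The deficit equals ||v − Σ <v,e_j> e_j||^2, the squared distance from v to span{e_j}.)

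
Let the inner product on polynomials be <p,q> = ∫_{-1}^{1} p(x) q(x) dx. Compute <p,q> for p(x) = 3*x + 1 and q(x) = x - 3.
<p,q> = -4

Expand the product: p(x)·q(x) = 3*x^2 - 8*x - 3.
∫_{-1}^{1} of each monomial x^k gives [2/(k+1) if k even, 0 if k odd]. Integrating term-by-term (or equivalently evaluating the antiderivative F(x) = x^3 - 4*x^2 - 3*x at the endpoints):
  F(1) − F(−1) = -6 − (-2) = -4.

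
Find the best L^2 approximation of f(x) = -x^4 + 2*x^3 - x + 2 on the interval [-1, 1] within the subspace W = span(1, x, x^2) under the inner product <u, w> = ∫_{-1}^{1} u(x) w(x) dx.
g(x) = -6*x^2/7 + x/5 + 73/35

The best approximation g ∈ W is the orthogonal projection of f onto W. Writing g = a_0 + a_1 x + a_2 x^2, the coefficients solve the normal equations G · a = b where
  G_{ij} = <φ_i, φ_j> and b_i = <f, φ_i>, with φ_0 = 1, φ_1 = x, φ_2 = x^2.
G =
  [2, 0, 2/3]
  [0, 2/3, 0]
  [2/3, 0, 2/5],
b = (18/5, 2/15, 22/21).
Solving gives a_0 = 73/35, a_1 = 1/5, a_2 = -6/7, so
  g(x) = -6*x^2/7 + x/5 + 73/35.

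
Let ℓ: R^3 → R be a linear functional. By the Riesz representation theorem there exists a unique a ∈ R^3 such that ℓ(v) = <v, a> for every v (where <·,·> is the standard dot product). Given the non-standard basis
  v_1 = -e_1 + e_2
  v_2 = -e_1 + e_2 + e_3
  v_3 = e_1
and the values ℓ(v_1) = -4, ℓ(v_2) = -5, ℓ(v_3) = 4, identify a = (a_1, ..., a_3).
a = (4, 0, -1)

Write a = (a_1, ..., a_3) in the standard basis. For each basis vector v_i, ℓ(v_i) = <v_i, a> is a linear equation in the a_j's. Collect the n equations into a matrix system V a = ℓ, where row i of V is v_i (expressed in the standard basis). Since V is invertible (lower-triangular with 1s on the diagonal, up to permutation), solve by back-substitution:
  V =
[[-1, 1, 0],
 [-1, 1, 1],
 [1, 0, 0]]
  V a = (-4, -5, 4)
Solving gives a = (4, 0, -1).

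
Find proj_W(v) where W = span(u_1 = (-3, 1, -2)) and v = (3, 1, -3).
proj_W(v) = (3/7, -1/7, 2/7)

Set up U = [u_1 | ... | u_1] ∈ R^(3×1). The projector onto W = col(U) is P = U (U^T U)^(-1) U^T.
Compute U^T U =
  [14],
and U^T v = (-2).
Solve U^T U · c = U^T v for the coefficients: c = (-1/7). The projection is proj_W(v) = U c.
Check: (v - proj_W(v)) · u_1 = 0  (should be 0).
Result: proj_W(v) = (3/7, -1/7, 2/7).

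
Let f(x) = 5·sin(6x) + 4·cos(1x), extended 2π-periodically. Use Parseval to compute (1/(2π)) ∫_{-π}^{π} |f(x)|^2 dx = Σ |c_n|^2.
Σ |c_n|^2 = 41/2

Expand |f|^2 and use orthogonality of {sin(nx), cos(mx)} on [-π, π]:
  ∫_{-π}^{π} sin(nx)^2 dx = π, ∫ cos(mx)^2 dx = π, and cross terms integrate to 0.
So ∫_{-π}^{π} f(x)^2 dx = 5^2 · π + 4^2 · π = (25 + 16)π.
Divide by 2π: (25 + 16)/2 = 41/2.
By Parseval, this equals Σ |c_n|^2.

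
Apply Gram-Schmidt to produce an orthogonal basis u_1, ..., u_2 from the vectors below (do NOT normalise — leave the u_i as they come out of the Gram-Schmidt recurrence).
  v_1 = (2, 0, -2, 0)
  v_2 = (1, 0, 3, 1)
Orthogonal basis:
  u_1 = (2, 0, -2, 0)
  u_2 = (2, 0, 2, 1)

Apply the Gram-Schmidt recurrence
  u_1 = v_1
  u_i = v_i − Σ_{j<i} ((v_i · u_j) / (u_j · u_j)) · u_j.

Step by step this gives:
  u_1 = (2, 0, -2, 0)
  u_2 = (2, 0, 2, 1)

Orthogonality check:
  u_2 · u_1 = 0 (should be 0)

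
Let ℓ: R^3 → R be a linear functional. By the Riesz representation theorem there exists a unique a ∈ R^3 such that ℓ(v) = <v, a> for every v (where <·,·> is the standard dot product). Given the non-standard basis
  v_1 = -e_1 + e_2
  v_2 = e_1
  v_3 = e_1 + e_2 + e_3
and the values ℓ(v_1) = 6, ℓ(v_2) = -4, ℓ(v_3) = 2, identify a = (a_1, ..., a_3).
a = (-4, 2, 4)

Write a = (a_1, ..., a_3) in the standard basis. For each basis vector v_i, ℓ(v_i) = <v_i, a> is a linear equation in the a_j's. Collect the n equations into a matrix system V a = ℓ, where row i of V is v_i (expressed in the standard basis). Since V is invertible (lower-triangular with 1s on the diagonal, up to permutation), solve by back-substitution:
  V =
[[-1, 1, 0],
 [1, 0, 0],
 [1, 1, 1]]
  V a = (6, -4, 2)
Solving gives a = (-4, 2, 4).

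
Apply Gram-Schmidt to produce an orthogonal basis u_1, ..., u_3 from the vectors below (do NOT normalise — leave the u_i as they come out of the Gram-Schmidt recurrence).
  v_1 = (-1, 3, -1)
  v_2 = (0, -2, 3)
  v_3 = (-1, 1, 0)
Orthogonal basis:
  u_1 = (-1, 3, -1)
  u_2 = (-9/11, 5/11, 24/11)
  u_3 = (-14/31, -6/31, -4/31)

Apply the Gram-Schmidt recurrence
  u_1 = v_1
  u_i = v_i − Σ_{j<i} ((v_i · u_j) / (u_j · u_j)) · u_j.

Step by step this gives:
  u_1 = (-1, 3, -1)
  u_2 = (-9/11, 5/11, 24/11)
  u_3 = (-14/31, -6/31, -4/31)

Orthogonality check:
  u_2 · u_1 = 0 (should be 0)
  u_3 · u_1 = 0 (should be 0)
  u_3 · u_2 = 0 (should be 0)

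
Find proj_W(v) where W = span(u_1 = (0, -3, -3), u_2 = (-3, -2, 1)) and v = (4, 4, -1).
proj_W(v) = (13/3, 11/3, -2/3)

Set up U = [u_1 | ... | u_2] ∈ R^(3×2). The projector onto W = col(U) is P = U (U^T U)^(-1) U^T.
Compute U^T U =
  [18, 3]
  [3, 14],
and U^T v = (-9, -21).
Solve U^T U · c = U^T v for the coefficients: c = (-7/27, -13/9). The projection is proj_W(v) = U c.
Check: (v - proj_W(v)) · u_1 = 0  (should be 0).
Check: (v - proj_W(v)) · u_2 = 0  (should be 0).
Result: proj_W(v) = (13/3, 11/3, -2/3).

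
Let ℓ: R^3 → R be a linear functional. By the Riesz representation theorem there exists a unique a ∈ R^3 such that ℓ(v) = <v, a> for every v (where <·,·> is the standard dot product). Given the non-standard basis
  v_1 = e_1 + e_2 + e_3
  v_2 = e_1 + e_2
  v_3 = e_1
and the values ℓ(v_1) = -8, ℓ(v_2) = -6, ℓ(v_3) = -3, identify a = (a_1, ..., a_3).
a = (-3, -3, -2)

Write a = (a_1, ..., a_3) in the standard basis. For each basis vector v_i, ℓ(v_i) = <v_i, a> is a linear equation in the a_j's. Collect the n equations into a matrix system V a = ℓ, where row i of V is v_i (expressed in the standard basis). Since V is invertible (lower-triangular with 1s on the diagonal, up to permutation), solve by back-substitution:
  V =
[[1, 1, 1],
 [1, 1, 0],
 [1, 0, 0]]
  V a = (-8, -6, -3)
Solving gives a = (-3, -3, -2).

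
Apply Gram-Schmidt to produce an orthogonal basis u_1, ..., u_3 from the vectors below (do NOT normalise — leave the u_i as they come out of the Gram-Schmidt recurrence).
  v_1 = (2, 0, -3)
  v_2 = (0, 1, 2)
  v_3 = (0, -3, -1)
Orthogonal basis:
  u_1 = (2, 0, -3)
  u_2 = (12/13, 1, 8/13)
  u_3 = (30/29, -40/29, 20/29)

Apply the Gram-Schmidt recurrence
  u_1 = v_1
  u_i = v_i − Σ_{j<i} ((v_i · u_j) / (u_j · u_j)) · u_j.

Step by step this gives:
  u_1 = (2, 0, -3)
  u_2 = (12/13, 1, 8/13)
  u_3 = (30/29, -40/29, 20/29)

Orthogonality check:
  u_2 · u_1 = 0 (should be 0)
  u_3 · u_1 = 0 (should be 0)
  u_3 · u_2 = 0 (should be 0)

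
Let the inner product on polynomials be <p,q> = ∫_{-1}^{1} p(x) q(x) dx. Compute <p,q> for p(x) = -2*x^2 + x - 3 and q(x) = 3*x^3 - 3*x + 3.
<p,q> = -114/5

Expand the product: p(x)·q(x) = -6*x^5 + 3*x^4 - 3*x^3 - 9*x^2 + 12*x - 9.
∫_{-1}^{1} of each monomial x^k gives [2/(k+1) if k even, 0 if k odd]. Integrating term-by-term (or equivalently evaluating the antiderivative F(x) = -x^6 + 3*x^5/5 - 3*x^4/4 - 3*x^3 + 6*x^2 - 9*x at the endpoints):
  F(1) − F(−1) = -143/20 − (313/20) = -114/5.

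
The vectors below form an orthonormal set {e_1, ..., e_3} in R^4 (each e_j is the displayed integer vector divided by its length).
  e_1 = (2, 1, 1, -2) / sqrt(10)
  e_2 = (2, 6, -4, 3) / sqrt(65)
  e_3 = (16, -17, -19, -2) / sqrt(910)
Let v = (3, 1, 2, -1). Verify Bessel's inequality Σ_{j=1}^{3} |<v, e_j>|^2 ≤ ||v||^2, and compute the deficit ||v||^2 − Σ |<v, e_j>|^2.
Σ |<v, e_j>|^2 = 85/7; ||v||^2 = 15; deficit = 20/7

Write each e_j = u_j / sqrt(<u_j, u_j>) where u_j is the displayed integer vector. Then <v, e_j> = <v, u_j> / sqrt(<u_j, u_j>), so |<v, e_j>|^2 = <v, u_j>^2 / <u_j, u_j>.
Coefficients: <v, e_1> = 11/sqrt(10), <v, e_2> = 1/sqrt(65), <v, e_3> = -5/sqrt(910).
Square and sum: Σ |<v, e_j>|^2 = 85/7.
Compute ||v||^2 = v·v = 15.
Deficit = 15 − 85/7 = 20/7 ≥ 0, confirming Bessel's inequality. (The deficit equals ||v − Σ <v,e_j> e_j||^2, the squared distance from v to span{e_j}.)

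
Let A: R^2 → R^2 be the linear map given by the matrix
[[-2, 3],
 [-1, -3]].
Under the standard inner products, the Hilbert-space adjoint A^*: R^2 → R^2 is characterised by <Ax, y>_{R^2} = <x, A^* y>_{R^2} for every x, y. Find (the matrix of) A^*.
A^* = A^T =
[[-2, -1],
 [3, -3]]

For real matrices with standard dot products, the defining identity <Ax, y> = <x, A^* y> gives (Ax)^T y = x^T (A^*) y, i.e. x^T A^T y = x^T (A^*) y. Since this holds for all x, y, we must have A^* = A^T. Therefore
A^* =
[[-2, -1],
 [3, -3]].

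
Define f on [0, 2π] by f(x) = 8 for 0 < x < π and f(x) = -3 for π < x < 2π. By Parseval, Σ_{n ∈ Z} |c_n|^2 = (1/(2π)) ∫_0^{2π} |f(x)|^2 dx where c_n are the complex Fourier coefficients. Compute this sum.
Σ |c_n|^2 = 73/2

Parseval equates the L^2 energy of f (normalised by 1/(2π)) with the ℓ^2 sum of its Fourier coefficients: (1/(2π)) ∫_0^{2π} |f|^2 = Σ |c_n|^2.
Compute the left side: (1/(2π)) [∫_0^π 8^2 dx + ∫_π^{2π} (-3)^2 dx] = (1/(2π)) · (64π + 9π) = (64 + 9)/2 = 73/2.
So Σ_{n ∈ Z} |c_n|^2 = 73/2.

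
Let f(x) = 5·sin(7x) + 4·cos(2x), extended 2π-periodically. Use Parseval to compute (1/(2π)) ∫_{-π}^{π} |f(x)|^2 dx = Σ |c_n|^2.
Σ |c_n|^2 = 41/2

Expand |f|^2 and use orthogonality of {sin(nx), cos(mx)} on [-π, π]:
  ∫_{-π}^{π} sin(nx)^2 dx = π, ∫ cos(mx)^2 dx = π, and cross terms integrate to 0.
So ∫_{-π}^{π} f(x)^2 dx = 5^2 · π + 4^2 · π = (25 + 16)π.
Divide by 2π: (25 + 16)/2 = 41/2.
By Parseval, this equals Σ |c_n|^2.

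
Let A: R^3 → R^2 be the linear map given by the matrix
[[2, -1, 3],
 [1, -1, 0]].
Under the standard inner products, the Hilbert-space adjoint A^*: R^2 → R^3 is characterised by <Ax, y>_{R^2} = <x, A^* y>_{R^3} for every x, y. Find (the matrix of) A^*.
A^* = A^T =
[[2, 1],
 [-1, -1],
 [3, 0]]

For real matrices with standard dot products, the defining identity <Ax, y> = <x, A^* y> gives (Ax)^T y = x^T (A^*) y, i.e. x^T A^T y = x^T (A^*) y. Since this holds for all x, y, we must have A^* = A^T. Therefore
A^* =
[[2, 1],
 [-1, -1],
 [3, 0]].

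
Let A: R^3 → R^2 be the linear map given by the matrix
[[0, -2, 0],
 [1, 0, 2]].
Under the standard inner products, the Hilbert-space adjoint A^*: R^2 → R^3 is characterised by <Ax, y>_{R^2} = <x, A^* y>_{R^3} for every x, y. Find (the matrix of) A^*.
A^* = A^T =
[[0, 1],
 [-2, 0],
 [0, 2]]

For real matrices with standard dot products, the defining identity <Ax, y> = <x, A^* y> gives (Ax)^T y = x^T (A^*) y, i.e. x^T A^T y = x^T (A^*) y. Since this holds for all x, y, we must have A^* = A^T. Therefore
A^* =
[[0, 1],
 [-2, 0],
 [0, 2]].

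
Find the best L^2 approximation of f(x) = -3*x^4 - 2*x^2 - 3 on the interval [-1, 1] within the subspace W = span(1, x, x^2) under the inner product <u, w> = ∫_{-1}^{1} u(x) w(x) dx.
g(x) = -32*x^2/7 - 96/35

The best approximation g ∈ W is the orthogonal projection of f onto W. Writing g = a_0 + a_1 x + a_2 x^2, the coefficients solve the normal equations G · a = b where
  G_{ij} = <φ_i, φ_j> and b_i = <f, φ_i>, with φ_0 = 1, φ_1 = x, φ_2 = x^2.
G =
  [2, 0, 2/3]
  [0, 2/3, 0]
  [2/3, 0, 2/5],
b = (-128/15, 0, -128/35).
Solving gives a_0 = -96/35, a_1 = 0, a_2 = -32/7, so
  g(x) = -32*x^2/7 - 96/35.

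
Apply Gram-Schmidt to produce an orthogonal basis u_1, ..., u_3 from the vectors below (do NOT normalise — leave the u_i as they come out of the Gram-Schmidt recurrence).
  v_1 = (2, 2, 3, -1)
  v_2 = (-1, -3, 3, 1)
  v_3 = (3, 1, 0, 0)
Orthogonal basis:
  u_1 = (2, 2, 3, -1)
  u_2 = (-1, -3, 3, 1)
  u_3 = (163/90, -71/90, -13/30, 67/90)

Apply the Gram-Schmidt recurrence
  u_1 = v_1
  u_i = v_i − Σ_{j<i} ((v_i · u_j) / (u_j · u_j)) · u_j.

Step by step this gives:
  u_1 = (2, 2, 3, -1)
  u_2 = (-1, -3, 3, 1)
  u_3 = (163/90, -71/90, -13/30, 67/90)

Orthogonality check:
  u_2 · u_1 = 0 (should be 0)
  u_3 · u_1 = 0 (should be 0)
  u_3 · u_2 = 0 (should be 0)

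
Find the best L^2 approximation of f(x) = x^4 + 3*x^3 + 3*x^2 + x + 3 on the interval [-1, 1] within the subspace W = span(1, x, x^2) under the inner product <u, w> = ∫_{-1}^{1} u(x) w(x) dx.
g(x) = 27*x^2/7 + 14*x/5 + 102/35

The best approximation g ∈ W is the orthogonal projection of f onto W. Writing g = a_0 + a_1 x + a_2 x^2, the coefficients solve the normal equations G · a = b where
  G_{ij} = <φ_i, φ_j> and b_i = <f, φ_i>, with φ_0 = 1, φ_1 = x, φ_2 = x^2.
G =
  [2, 0, 2/3]
  [0, 2/3, 0]
  [2/3, 0, 2/5],
b = (42/5, 28/15, 122/35).
Solving gives a_0 = 102/35, a_1 = 14/5, a_2 = 27/7, so
  g(x) = 27*x^2/7 + 14*x/5 + 102/35.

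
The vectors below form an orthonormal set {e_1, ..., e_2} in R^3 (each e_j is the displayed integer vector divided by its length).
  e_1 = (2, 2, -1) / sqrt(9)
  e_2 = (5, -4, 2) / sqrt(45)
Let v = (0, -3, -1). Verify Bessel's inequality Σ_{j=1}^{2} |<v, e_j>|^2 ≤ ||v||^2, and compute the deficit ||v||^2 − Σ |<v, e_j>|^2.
Σ |<v, e_j>|^2 = 5; ||v||^2 = 10; deficit = 5

Write each e_j = u_j / sqrt(<u_j, u_j>) where u_j is the displayed integer vector. Then <v, e_j> = <v, u_j> / sqrt(<u_j, u_j>), so |<v, e_j>|^2 = <v, u_j>^2 / <u_j, u_j>.
Coefficients: <v, e_1> = -5/sqrt(9), <v, e_2> = 10/sqrt(45).
Square and sum: Σ |<v, e_j>|^2 = 5.
Compute ||v||^2 = v·v = 10.
Deficit = 10 − 5 = 5 ≥ 0, confirming Bessel's inequality. (The deficit equals ||v − Σ <v,e_j> e_j||^2, the squared distance from v to span{e_j}.)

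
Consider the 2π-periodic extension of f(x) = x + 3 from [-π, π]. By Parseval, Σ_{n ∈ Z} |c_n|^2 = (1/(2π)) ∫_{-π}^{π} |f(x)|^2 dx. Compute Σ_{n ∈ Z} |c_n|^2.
Σ |c_n|^2 = π^2/3 + 9

Expand and integrate term by term over [-π, π]:
  ∫ (x)^2 dx = 1·(2π^3/3); ∫ 2·1·(3)·x dx = 0 (odd integrand); ∫ 3^2 dx = 9·2π.
So (1/(2π)) ∫_{-π}^{π} (x + 3)^2 dx = 1π^2/3 + 9 = π^2/3 + 9.
Parseval ⇒ Σ |c_n|^2 = π^2/3 + 9.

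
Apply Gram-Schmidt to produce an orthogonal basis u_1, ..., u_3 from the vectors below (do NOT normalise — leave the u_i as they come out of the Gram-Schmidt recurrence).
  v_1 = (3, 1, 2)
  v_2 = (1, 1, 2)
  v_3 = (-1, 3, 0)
Orthogonal basis:
  u_1 = (3, 1, 2)
  u_2 = (-5/7, 3/7, 6/7)
  u_3 = (0, 12/5, -6/5)

Apply the Gram-Schmidt recurrence
  u_1 = v_1
  u_i = v_i − Σ_{j<i} ((v_i · u_j) / (u_j · u_j)) · u_j.

Step by step this gives:
  u_1 = (3, 1, 2)
  u_2 = (-5/7, 3/7, 6/7)
  u_3 = (0, 12/5, -6/5)

Orthogonality check:
  u_2 · u_1 = 0 (should be 0)
  u_3 · u_1 = 0 (should be 0)
  u_3 · u_2 = 0 (should be 0)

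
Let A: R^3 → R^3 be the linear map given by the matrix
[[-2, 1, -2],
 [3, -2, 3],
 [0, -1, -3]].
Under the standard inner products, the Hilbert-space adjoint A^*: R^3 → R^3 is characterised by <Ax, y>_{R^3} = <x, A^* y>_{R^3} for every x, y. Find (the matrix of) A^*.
A^* = A^T =
[[-2, 3, 0],
 [1, -2, -1],
 [-2, 3, -3]]

For real matrices with standard dot products, the defining identity <Ax, y> = <x, A^* y> gives (Ax)^T y = x^T (A^*) y, i.e. x^T A^T y = x^T (A^*) y. Since this holds for all x, y, we must have A^* = A^T. Therefore
A^* =
[[-2, 3, 0],
 [1, -2, -1],
 [-2, 3, -3]].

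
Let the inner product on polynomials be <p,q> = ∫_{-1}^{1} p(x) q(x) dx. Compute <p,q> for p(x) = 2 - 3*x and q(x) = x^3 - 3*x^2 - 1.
<p,q> = -46/5

Expand the product: p(x)·q(x) = -3*x^4 + 11*x^3 - 6*x^2 + 3*x - 2.
∫_{-1}^{1} of each monomial x^k gives [2/(k+1) if k even, 0 if k odd]. Integrating term-by-term (or equivalently evaluating the antiderivative F(x) = -3*x^5/5 + 11*x^4/4 - 2*x^3 + 3*x^2/2 - 2*x at the endpoints):
  F(1) − F(−1) = -7/20 − (177/20) = -46/5.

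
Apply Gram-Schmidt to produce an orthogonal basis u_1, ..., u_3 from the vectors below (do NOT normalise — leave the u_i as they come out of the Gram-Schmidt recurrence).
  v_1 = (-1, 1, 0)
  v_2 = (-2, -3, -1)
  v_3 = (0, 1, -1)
Orthogonal basis:
  u_1 = (-1, 1, 0)
  u_2 = (-5/2, -5/2, -1)
  u_3 = (2/9, 2/9, -10/9)

Apply the Gram-Schmidt recurrence
  u_1 = v_1
  u_i = v_i − Σ_{j<i} ((v_i · u_j) / (u_j · u_j)) · u_j.

Step by step this gives:
  u_1 = (-1, 1, 0)
  u_2 = (-5/2, -5/2, -1)
  u_3 = (2/9, 2/9, -10/9)

Orthogonality check:
  u_2 · u_1 = 0 (should be 0)
  u_3 · u_1 = 0 (should be 0)
  u_3 · u_2 = 0 (should be 0)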